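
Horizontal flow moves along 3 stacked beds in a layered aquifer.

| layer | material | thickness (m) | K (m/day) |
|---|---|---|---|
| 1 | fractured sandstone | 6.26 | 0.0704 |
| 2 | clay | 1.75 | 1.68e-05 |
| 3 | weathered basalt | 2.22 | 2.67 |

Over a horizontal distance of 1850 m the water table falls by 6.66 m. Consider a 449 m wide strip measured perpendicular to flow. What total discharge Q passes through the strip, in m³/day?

Flow is parallel to layering, so each bed carries its own Darcy discharge and the transmissivities add.
Σ(K_i·b_i) = 0.0704×6.26 + 1.68e-05×1.75 + 2.67×2.22 = 6.368 m²/day.
Hydraulic gradient i = Δh / L = 6.66 / 1850 = 0.003600.
Q = Σ(K_i·b_i) · W · i = 6.368 × 449 × 0.003600 = 10.29 m³/day.

10.3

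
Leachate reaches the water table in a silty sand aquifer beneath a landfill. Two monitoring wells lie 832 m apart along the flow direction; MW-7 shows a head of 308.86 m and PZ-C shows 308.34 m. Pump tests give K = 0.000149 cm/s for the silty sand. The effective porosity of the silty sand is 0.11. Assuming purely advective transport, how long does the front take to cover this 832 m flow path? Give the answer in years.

3110

Convert K: 0.000149 cm/s × 864 = 0.1287 m/day.
Hydraulic gradient i = (308.86 − 308.34) / 832 = 0.52 / 832 = 0.0006250.
Darcy flux q = K · i = 0.1287 × 0.0006250 = 8.046e-05 m/day.
Seepage velocity v = q / n_e = 8.046e-05 / 0.11 = 0.0007315 m/day.
Travel time t = L / v = 832 / 0.0007315 = 1.137e+06 days = 3114 years.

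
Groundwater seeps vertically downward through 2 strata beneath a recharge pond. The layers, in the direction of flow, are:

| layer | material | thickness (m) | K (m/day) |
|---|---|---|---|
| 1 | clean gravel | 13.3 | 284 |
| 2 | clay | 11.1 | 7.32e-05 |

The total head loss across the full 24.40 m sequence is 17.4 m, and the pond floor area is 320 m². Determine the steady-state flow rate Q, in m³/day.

0.0367

Flow is perpendicular to layering, so the layers act in series and the equivalent K is the thickness-weighted harmonic mean.
Total thickness L = 13.3 + 11.1 = 24.40 m.
Σ(b_i/K_i) = 13.3/284 + 11.1/7.32e-05 = 1.516e+05 d.
K_eq = L / Σ(b_i/K_i) = 24.40 / 1.516e+05 = 0.0001609 m/day.
Q = K_eq · A · (Δh/L) = 0.0001609 × 320 × (17.4/24.40) = 0.03672 m³/day.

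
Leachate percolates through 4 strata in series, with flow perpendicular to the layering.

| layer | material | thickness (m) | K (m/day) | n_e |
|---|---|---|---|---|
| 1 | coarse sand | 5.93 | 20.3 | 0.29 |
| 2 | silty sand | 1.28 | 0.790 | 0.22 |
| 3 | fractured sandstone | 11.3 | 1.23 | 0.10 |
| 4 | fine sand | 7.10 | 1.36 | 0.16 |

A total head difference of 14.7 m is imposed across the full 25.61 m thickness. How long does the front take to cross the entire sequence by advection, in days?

4.74

With flow normal to the layers, continuity requires the same specific discharge q through every layer.
Σ(b_i/K_i) = 5.93/20.3 + 1.28/0.790 + 11.3/1.23 + 7.10/1.36 = 16.32 d.
q = Δh / Σ(b_i/K_i) = 14.7 / 16.32 = 0.9007 m/day.
In each layer the seepage velocity is v_i = q/n_i, so the layer transit time is t_i = b_i·n_i / q:
  layer 1 (coarse sand): t_1 = 5.93 × 0.29 / 0.9007 = 1.909 d
  layer 2 (silty sand): t_2 = 1.28 × 0.22 / 0.9007 = 0.3126 d
  layer 3 (fractured sandstone): t_3 = 11.3 × 0.10 / 0.9007 = 1.255 d
  layer 4 (fine sand): t_4 = 7.10 × 0.16 / 0.9007 = 1.261 d
Total t = Σ t_i = 4.738 days.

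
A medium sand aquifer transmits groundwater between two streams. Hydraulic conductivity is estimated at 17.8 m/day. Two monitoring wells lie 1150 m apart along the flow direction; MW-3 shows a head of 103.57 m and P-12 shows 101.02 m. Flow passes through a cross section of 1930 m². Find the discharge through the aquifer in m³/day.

Hydraulic gradient i = (103.57 − 101.02) / 1150 = 2.55 / 1150 = 0.002217.
Darcy's law: Q = K · A · i = 17.80 × 1930 × 0.002217 = 76.18 m³/day.

76.2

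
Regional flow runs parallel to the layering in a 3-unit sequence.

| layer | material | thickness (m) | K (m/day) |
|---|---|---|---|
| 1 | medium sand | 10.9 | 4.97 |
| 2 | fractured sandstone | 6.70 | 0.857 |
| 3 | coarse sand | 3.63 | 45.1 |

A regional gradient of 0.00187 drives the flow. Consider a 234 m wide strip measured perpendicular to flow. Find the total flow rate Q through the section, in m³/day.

97.9

Flow is parallel to layering, so each bed carries its own Darcy discharge and the transmissivities add.
Σ(K_i·b_i) = 4.97×10.9 + 0.857×6.70 + 45.1×3.63 = 223.6 m²/day.
Hydraulic gradient i = 0.00187.
Q = Σ(K_i·b_i) · W · i = 223.6 × 234 × 0.001870 = 97.86 m³/day.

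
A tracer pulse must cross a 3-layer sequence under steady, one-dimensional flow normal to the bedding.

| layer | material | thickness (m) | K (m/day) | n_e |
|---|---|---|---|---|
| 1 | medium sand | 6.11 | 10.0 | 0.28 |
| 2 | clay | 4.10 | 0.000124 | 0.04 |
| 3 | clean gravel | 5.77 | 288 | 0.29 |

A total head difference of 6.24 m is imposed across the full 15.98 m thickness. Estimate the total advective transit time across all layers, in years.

51.5

With flow normal to the layers, continuity requires the same specific discharge q through every layer.
Σ(b_i/K_i) = 6.11/10.0 + 4.10/0.000124 + 5.77/288 = 33065 d.
q = Δh / Σ(b_i/K_i) = 6.24 / 33065 = 0.0001887 m/day.
In each layer the seepage velocity is v_i = q/n_i, so the layer transit time is t_i = b_i·n_i / q:
  layer 1 (medium sand): t_1 = 6.11 × 0.28 / 0.0001887 = 9065 d
  layer 2 (clay): t_2 = 4.10 × 0.04 / 0.0001887 = 869.0 d
  layer 3 (clean gravel): t_3 = 5.77 × 0.29 / 0.0001887 = 8867 d
Total t = Σ t_i = 18801 days = 51.47 years.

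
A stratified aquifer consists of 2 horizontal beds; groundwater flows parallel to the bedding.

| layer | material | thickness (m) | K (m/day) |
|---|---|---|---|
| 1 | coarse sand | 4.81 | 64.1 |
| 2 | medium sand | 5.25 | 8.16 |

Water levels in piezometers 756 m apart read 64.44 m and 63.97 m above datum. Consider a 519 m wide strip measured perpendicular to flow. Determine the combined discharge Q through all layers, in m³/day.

113

Flow is parallel to layering, so each bed carries its own Darcy discharge and the transmissivities add.
Σ(K_i·b_i) = 64.1×4.81 + 8.16×5.25 = 351.2 m²/day.
Hydraulic gradient i = (64.44 − 63.97) / 756 = 0.47 / 756 = 0.0006217.
Q = Σ(K_i·b_i) · W · i = 351.2 × 519 × 0.0006217 = 113.3 m³/day.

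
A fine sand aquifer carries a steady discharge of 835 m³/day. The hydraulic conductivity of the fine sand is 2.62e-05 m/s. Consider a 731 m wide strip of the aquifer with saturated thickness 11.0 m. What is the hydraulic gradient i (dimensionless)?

0.0459

Convert K: 2.62e-05 m/s × 86400 = 2.264 m/day.
Cross-sectional area A = 731 × 11.0 = 8041 m².
From Q = K·A·i, i = Q / (K·A) = 835 / (2.264 × 8041) = 0.04587.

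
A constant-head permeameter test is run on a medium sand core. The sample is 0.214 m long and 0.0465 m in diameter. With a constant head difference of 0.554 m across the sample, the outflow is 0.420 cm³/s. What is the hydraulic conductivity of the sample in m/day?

Cross-sectional area A = π·(d/2)² = π × (0.0465/2)² = 0.001698 m².
Convert discharge: 0.420 cm³/s = 4.200e-07 m³/s.
Darcy's law rearranged: K = Q·L / (A·Δh) = 4.200e-07 × 0.214 / (0.001698 × 0.554) = 9.553e-05 m/s = 8.254 m/day.

8.25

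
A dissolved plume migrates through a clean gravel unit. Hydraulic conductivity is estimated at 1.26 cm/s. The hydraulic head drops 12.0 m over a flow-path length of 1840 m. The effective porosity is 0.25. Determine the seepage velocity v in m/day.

Convert K: 1.26 cm/s × 864 = 1089 m/day.
Hydraulic gradient i = Δh / L = 12.0 / 1840 = 0.006522.
Darcy flux q = K · i = 1089 × 0.006522 = 7.100 m/day.
Seepage velocity v = q / n_e = 7.100 / 0.25 = 28.40 m/day.

28.4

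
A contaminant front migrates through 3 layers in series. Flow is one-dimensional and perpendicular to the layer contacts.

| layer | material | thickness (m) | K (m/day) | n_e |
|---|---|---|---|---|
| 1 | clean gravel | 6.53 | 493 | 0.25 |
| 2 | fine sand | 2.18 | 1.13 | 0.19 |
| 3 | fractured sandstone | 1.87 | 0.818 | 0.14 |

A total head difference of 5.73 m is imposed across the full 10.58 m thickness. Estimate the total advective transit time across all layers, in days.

1.70

With flow normal to the layers, continuity requires the same specific discharge q through every layer.
Σ(b_i/K_i) = 6.53/493 + 2.18/1.13 + 1.87/0.818 = 4.229 d.
q = Δh / Σ(b_i/K_i) = 5.73 / 4.229 = 1.355 m/day.
In each layer the seepage velocity is v_i = q/n_i, so the layer transit time is t_i = b_i·n_i / q:
  layer 1 (clean gravel): t_1 = 6.53 × 0.25 / 1.355 = 1.205 d
  layer 2 (fine sand): t_2 = 2.18 × 0.19 / 1.355 = 0.3057 d
  layer 3 (fractured sandstone): t_3 = 1.87 × 0.14 / 1.355 = 0.1932 d
Total t = Σ t_i = 1.704 days.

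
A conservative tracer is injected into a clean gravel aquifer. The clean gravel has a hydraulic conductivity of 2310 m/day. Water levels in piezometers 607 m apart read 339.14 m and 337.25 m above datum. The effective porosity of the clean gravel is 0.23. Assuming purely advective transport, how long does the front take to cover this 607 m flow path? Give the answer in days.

Hydraulic gradient i = (339.14 − 337.25) / 607 = 1.89 / 607 = 0.003114.
Darcy flux q = K · i = 2310 × 0.003114 = 7.193 m/day.
Seepage velocity v = q / n_e = 7.193 / 0.23 = 31.27 m/day.
Travel time t = L / v = 607 / 31.27 = 19.41 days.

19.4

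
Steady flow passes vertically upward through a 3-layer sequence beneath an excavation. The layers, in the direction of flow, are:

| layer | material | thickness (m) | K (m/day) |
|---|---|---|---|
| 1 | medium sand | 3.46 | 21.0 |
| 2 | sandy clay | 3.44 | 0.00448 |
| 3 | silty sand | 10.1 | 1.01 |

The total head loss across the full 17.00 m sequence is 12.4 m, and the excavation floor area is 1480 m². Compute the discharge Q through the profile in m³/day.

23.6

Flow is perpendicular to layering, so the layers act in series and the equivalent K is the thickness-weighted harmonic mean.
Total thickness L = 3.46 + 3.44 + 10.1 = 17.00 m.
Σ(b_i/K_i) = 3.46/21.0 + 3.44/0.00448 + 10.1/1.01 = 778.0 d.
K_eq = L / Σ(b_i/K_i) = 17.00 / 778.0 = 0.02185 m/day.
Q = K_eq · A · (Δh/L) = 0.02185 × 1480 × (12.4/17.00) = 23.59 m³/day.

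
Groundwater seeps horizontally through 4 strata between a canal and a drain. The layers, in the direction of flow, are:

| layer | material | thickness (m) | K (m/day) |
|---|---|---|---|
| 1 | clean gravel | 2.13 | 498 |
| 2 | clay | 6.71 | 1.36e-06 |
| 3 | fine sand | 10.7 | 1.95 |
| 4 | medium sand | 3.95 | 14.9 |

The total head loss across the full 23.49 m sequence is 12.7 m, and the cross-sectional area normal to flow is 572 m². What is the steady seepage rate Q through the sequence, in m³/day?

Flow is perpendicular to layering, so the layers act in series and the equivalent K is the thickness-weighted harmonic mean.
Total thickness L = 2.13 + 6.71 + 10.7 + 3.95 = 23.49 m.
Σ(b_i/K_i) = 2.13/498 + 6.71/1.36e-06 + 10.7/1.95 + 3.95/14.9 = 4.934e+06 d.
K_eq = L / Σ(b_i/K_i) = 23.49 / 4.934e+06 = 4.761e-06 m/day.
Q = K_eq · A · (Δh/L) = 4.761e-06 × 572 × (12.7/23.49) = 0.001472 m³/day.

0.00147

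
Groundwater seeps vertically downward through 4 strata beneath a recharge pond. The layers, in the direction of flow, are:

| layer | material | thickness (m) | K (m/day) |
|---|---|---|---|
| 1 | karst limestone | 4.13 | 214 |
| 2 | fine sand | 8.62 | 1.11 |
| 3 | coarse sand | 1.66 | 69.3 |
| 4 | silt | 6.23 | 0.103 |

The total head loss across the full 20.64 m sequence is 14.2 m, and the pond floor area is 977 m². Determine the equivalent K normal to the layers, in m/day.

Flow is perpendicular to layering, so the layers act in series and the equivalent K is the thickness-weighted harmonic mean.
Total thickness L = 4.13 + 8.62 + 1.66 + 6.23 = 20.64 m.
Σ(b_i/K_i) = 4.13/214 + 8.62/1.11 + 1.66/69.3 + 6.23/0.103 = 68.29 d.
K_eq = L / Σ(b_i/K_i) = 20.64 / 68.29 = 0.3022 m/day.

0.302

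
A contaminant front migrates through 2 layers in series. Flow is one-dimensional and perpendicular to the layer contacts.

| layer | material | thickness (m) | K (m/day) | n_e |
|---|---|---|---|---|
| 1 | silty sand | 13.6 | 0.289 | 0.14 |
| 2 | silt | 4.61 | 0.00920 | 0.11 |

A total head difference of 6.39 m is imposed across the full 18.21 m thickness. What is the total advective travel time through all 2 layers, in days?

207

With flow normal to the layers, continuity requires the same specific discharge q through every layer.
Σ(b_i/K_i) = 13.6/0.289 + 4.61/0.00920 = 548.1 d.
q = Δh / Σ(b_i/K_i) = 6.39 / 548.1 = 0.01166 m/day.
In each layer the seepage velocity is v_i = q/n_i, so the layer transit time is t_i = b_i·n_i / q:
  layer 1 (silty sand): t_1 = 13.6 × 0.14 / 0.01166 = 163.3 d
  layer 2 (silt): t_2 = 4.61 × 0.11 / 0.01166 = 43.50 d
Total t = Σ t_i = 206.8 days.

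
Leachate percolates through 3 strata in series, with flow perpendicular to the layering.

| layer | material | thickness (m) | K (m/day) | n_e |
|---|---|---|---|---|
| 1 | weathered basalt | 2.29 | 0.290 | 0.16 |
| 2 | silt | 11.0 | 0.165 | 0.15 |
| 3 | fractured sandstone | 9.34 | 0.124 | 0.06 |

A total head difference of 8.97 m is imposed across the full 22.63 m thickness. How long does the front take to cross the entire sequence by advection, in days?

43.1

With flow normal to the layers, continuity requires the same specific discharge q through every layer.
Σ(b_i/K_i) = 2.29/0.290 + 11.0/0.165 + 9.34/0.124 = 149.9 d.
q = Δh / Σ(b_i/K_i) = 8.97 / 149.9 = 0.05985 m/day.
In each layer the seepage velocity is v_i = q/n_i, so the layer transit time is t_i = b_i·n_i / q:
  layer 1 (weathered basalt): t_1 = 2.29 × 0.16 / 0.05985 = 6.122 d
  layer 2 (silt): t_2 = 11.0 × 0.15 / 0.05985 = 27.57 d
  layer 3 (fractured sandstone): t_3 = 9.34 × 0.06 / 0.05985 = 9.364 d
Total t = Σ t_i = 43.06 days.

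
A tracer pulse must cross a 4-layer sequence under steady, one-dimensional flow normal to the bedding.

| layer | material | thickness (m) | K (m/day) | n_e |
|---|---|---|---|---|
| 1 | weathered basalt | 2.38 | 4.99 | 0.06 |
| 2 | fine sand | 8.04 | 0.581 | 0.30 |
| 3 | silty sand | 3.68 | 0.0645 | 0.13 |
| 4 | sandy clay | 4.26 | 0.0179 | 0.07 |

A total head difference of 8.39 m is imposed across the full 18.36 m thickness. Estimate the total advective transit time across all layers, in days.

With flow normal to the layers, continuity requires the same specific discharge q through every layer.
Σ(b_i/K_i) = 2.38/4.99 + 8.04/0.581 + 3.68/0.0645 + 4.26/0.0179 = 309.4 d.
q = Δh / Σ(b_i/K_i) = 8.39 / 309.4 = 0.02712 m/day.
In each layer the seepage velocity is v_i = q/n_i, so the layer transit time is t_i = b_i·n_i / q:
  layer 1 (weathered basalt): t_1 = 2.38 × 0.06 / 0.02712 = 5.265 d
  layer 2 (fine sand): t_2 = 8.04 × 0.30 / 0.02712 = 88.94 d
  layer 3 (silty sand): t_3 = 3.68 × 0.13 / 0.02712 = 17.64 d
  layer 4 (sandy clay): t_4 = 4.26 × 0.07 / 0.02712 = 11.00 d
Total t = Σ t_i = 122.8 days.

123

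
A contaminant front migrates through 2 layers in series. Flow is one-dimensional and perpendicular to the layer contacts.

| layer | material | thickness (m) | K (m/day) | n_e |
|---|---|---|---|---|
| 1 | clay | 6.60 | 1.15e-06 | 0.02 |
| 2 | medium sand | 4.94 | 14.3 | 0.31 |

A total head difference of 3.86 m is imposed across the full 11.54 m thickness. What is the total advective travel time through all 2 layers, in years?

With flow normal to the layers, continuity requires the same specific discharge q through every layer.
Σ(b_i/K_i) = 6.60/1.15e-06 + 4.94/14.3 = 5.739e+06 d.
q = Δh / Σ(b_i/K_i) = 3.86 / 5.739e+06 = 6.726e-07 m/day.
In each layer the seepage velocity is v_i = q/n_i, so the layer transit time is t_i = b_i·n_i / q:
  layer 1 (clay): t_1 = 6.60 × 0.02 / 6.726e-07 = 1.963e+05 d
  layer 2 (medium sand): t_2 = 4.94 × 0.31 / 6.726e-07 = 2.277e+06 d
Total t = Σ t_i = 2.473e+06 days = 6771 years.

6770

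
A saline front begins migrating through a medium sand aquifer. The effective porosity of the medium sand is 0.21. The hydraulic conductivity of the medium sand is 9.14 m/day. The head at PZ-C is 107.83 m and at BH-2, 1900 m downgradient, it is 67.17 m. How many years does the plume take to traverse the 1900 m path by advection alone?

Hydraulic gradient i = (107.83 − 67.17) / 1900 = 40.66 / 1900 = 0.02140.
Darcy flux q = K · i = 9.140 × 0.02140 = 0.1956 m/day.
Seepage velocity v = q / n_e = 0.1956 / 0.21 = 0.9314 m/day.
Travel time t = L / v = 1900 / 0.9314 = 2040 days = 5.585 years.

5.58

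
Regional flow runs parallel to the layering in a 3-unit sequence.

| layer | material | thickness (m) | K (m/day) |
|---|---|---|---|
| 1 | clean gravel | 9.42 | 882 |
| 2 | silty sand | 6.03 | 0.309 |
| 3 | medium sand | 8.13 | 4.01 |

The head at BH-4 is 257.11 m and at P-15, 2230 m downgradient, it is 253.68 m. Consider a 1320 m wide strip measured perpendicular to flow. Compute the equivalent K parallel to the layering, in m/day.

Flow is parallel to layering, so each bed carries its own Darcy discharge and the transmissivities add.
Σ(K_i·b_i) = 882×9.42 + 0.309×6.03 + 4.01×8.13 = 8343 m²/day.
Total thickness b = 23.58 m, so K_eq = Σ(K_i·b_i)/b = 353.8 m/day.

354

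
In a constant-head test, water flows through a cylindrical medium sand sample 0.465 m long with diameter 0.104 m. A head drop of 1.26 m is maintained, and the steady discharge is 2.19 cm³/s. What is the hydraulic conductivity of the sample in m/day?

Cross-sectional area A = π·(d/2)² = π × (0.104/2)² = 0.008495 m².
Convert discharge: 2.19 cm³/s = 2.190e-06 m³/s.
Darcy's law rearranged: K = Q·L / (A·Δh) = 2.190e-06 × 0.465 / (0.008495 × 1.26) = 9.514e-05 m/s = 8.220 m/day.

8.22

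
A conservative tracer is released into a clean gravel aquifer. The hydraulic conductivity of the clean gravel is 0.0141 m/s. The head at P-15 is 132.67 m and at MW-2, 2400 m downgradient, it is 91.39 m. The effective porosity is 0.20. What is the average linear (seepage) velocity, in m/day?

105

Convert K: 0.0141 m/s × 86400 = 1218 m/day.
Hydraulic gradient i = (132.67 − 91.39) / 2400 = 41.28 / 2400 = 0.01720.
Darcy flux q = K · i = 1218 × 0.01720 = 20.95 m/day.
Seepage velocity v = q / n_e = 20.95 / 0.20 = 104.8 m/day.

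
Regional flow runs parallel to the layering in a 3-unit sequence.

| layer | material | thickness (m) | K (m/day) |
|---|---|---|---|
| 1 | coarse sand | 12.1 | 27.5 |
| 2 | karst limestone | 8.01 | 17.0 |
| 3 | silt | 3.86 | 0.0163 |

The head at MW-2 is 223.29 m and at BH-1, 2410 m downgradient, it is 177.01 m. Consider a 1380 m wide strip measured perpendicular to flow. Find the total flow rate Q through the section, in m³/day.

Flow is parallel to layering, so each bed carries its own Darcy discharge and the transmissivities add.
Σ(K_i·b_i) = 27.5×12.1 + 17.0×8.01 + 0.0163×3.86 = 469.0 m²/day.
Hydraulic gradient i = (223.29 − 177.01) / 2410 = 46.28 / 2410 = 0.01920.
Q = Σ(K_i·b_i) · W · i = 469.0 × 1380 × 0.01920 = 12428 m³/day.

12400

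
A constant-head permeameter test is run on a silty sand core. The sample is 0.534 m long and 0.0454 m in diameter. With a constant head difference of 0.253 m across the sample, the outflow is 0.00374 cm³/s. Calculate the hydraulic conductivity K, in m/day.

0.421

Cross-sectional area A = π·(d/2)² = π × (0.0454/2)² = 0.001619 m².
Convert discharge: 0.00374 cm³/s = 3.740e-09 m³/s.
Darcy's law rearranged: K = Q·L / (A·Δh) = 3.740e-09 × 0.534 / (0.001619 × 0.253) = 4.876e-06 m/s = 0.4213 m/day.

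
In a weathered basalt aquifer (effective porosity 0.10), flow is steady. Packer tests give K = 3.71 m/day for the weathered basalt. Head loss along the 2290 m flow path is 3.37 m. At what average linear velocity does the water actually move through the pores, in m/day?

0.0546

Hydraulic gradient i = Δh / L = 3.37 / 2290 = 0.001472.
Darcy flux q = K · i = 3.710 × 0.001472 = 0.005460 m/day.
Seepage velocity v = q / n_e = 0.005460 / 0.10 = 0.05460 m/day.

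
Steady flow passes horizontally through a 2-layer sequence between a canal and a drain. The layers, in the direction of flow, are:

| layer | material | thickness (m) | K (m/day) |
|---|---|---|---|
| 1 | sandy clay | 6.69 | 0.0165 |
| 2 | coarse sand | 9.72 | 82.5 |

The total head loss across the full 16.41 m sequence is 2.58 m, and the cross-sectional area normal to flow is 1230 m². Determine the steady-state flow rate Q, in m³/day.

Flow is perpendicular to layering, so the layers act in series and the equivalent K is the thickness-weighted harmonic mean.
Total thickness L = 6.69 + 9.72 = 16.41 m.
Σ(b_i/K_i) = 6.69/0.0165 + 9.72/82.5 = 405.6 d.
K_eq = L / Σ(b_i/K_i) = 16.41 / 405.6 = 0.04046 m/day.
Q = K_eq · A · (Δh/L) = 0.04046 × 1230 × (2.58/16.41) = 7.824 m³/day.

7.82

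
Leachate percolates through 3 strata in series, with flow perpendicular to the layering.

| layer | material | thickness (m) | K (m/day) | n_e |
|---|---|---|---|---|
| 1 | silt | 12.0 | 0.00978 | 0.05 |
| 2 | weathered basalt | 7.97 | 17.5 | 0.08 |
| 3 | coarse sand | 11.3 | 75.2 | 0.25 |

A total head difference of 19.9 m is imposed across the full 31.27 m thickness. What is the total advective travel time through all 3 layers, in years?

0.686

With flow normal to the layers, continuity requires the same specific discharge q through every layer.
Σ(b_i/K_i) = 12.0/0.00978 + 7.97/17.5 + 11.3/75.2 = 1228 d.
q = Δh / Σ(b_i/K_i) = 19.9 / 1228 = 0.01621 m/day.
In each layer the seepage velocity is v_i = q/n_i, so the layer transit time is t_i = b_i·n_i / q:
  layer 1 (silt): t_1 = 12.0 × 0.05 / 0.01621 = 37.01 d
  layer 2 (weathered basalt): t_2 = 7.97 × 0.08 / 0.01621 = 39.33 d
  layer 3 (coarse sand): t_3 = 11.3 × 0.25 / 0.01621 = 174.3 d
Total t = Σ t_i = 250.6 days = 0.6861 years.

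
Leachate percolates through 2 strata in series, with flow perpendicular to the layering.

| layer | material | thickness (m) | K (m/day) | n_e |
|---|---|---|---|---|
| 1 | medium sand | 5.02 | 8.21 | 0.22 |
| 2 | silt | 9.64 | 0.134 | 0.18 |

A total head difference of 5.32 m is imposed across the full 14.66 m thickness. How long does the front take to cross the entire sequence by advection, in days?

With flow normal to the layers, continuity requires the same specific discharge q through every layer.
Σ(b_i/K_i) = 5.02/8.21 + 9.64/0.134 = 72.55 d.
q = Δh / Σ(b_i/K_i) = 5.32 / 72.55 = 0.07333 m/day.
In each layer the seepage velocity is v_i = q/n_i, so the layer transit time is t_i = b_i·n_i / q:
  layer 1 (medium sand): t_1 = 5.02 × 0.22 / 0.07333 = 15.06 d
  layer 2 (silt): t_2 = 9.64 × 0.18 / 0.07333 = 23.66 d
Total t = Σ t_i = 38.73 days.

38.7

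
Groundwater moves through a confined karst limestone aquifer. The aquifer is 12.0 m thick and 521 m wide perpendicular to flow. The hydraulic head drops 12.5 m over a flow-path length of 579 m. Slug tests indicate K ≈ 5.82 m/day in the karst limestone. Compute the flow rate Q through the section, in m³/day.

Cross-sectional area A = 521 × 12.0 = 6252 m².
Hydraulic gradient i = Δh / L = 12.5 / 579 = 0.02159.
Darcy's law: Q = K · A · i = 5.820 × 6252 × 0.02159 = 785.5 m³/day.

786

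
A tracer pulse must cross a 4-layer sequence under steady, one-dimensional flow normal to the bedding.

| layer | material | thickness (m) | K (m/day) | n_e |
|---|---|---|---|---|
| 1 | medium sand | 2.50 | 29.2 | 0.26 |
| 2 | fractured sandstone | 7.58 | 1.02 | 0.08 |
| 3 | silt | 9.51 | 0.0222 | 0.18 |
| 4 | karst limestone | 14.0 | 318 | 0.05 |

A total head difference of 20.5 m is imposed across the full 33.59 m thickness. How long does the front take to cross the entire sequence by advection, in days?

78.0

With flow normal to the layers, continuity requires the same specific discharge q through every layer.
Σ(b_i/K_i) = 2.50/29.2 + 7.58/1.02 + 9.51/0.0222 + 14.0/318 = 435.9 d.
q = Δh / Σ(b_i/K_i) = 20.5 / 435.9 = 0.04702 m/day.
In each layer the seepage velocity is v_i = q/n_i, so the layer transit time is t_i = b_i·n_i / q:
  layer 1 (medium sand): t_1 = 2.50 × 0.26 / 0.04702 = 13.82 d
  layer 2 (fractured sandstone): t_2 = 7.58 × 0.08 / 0.04702 = 12.90 d
  layer 3 (silt): t_3 = 9.51 × 0.18 / 0.04702 = 36.40 d
  layer 4 (karst limestone): t_4 = 14.0 × 0.05 / 0.04702 = 14.89 d
Total t = Σ t_i = 78.01 days.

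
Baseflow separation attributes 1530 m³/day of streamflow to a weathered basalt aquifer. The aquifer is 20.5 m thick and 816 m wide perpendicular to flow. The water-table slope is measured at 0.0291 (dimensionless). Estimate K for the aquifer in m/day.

Cross-sectional area A = 816 × 20.5 = 16728 m².
Hydraulic gradient i = 0.0291.
From Q = K·A·i, K = Q / (A·i) = 1530 / (16728 × 0.02910) = 3.143 m/day.

3.14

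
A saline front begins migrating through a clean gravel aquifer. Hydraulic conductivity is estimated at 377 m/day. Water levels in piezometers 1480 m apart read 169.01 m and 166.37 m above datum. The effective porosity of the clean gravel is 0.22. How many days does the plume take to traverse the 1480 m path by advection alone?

484

Hydraulic gradient i = (169.01 − 166.37) / 1480 = 2.64 / 1480 = 0.001784.
Darcy flux q = K · i = 377.0 × 0.001784 = 0.6725 m/day.
Seepage velocity v = q / n_e = 0.6725 / 0.22 = 3.057 m/day.
Travel time t = L / v = 1480 / 3.057 = 484.2 days.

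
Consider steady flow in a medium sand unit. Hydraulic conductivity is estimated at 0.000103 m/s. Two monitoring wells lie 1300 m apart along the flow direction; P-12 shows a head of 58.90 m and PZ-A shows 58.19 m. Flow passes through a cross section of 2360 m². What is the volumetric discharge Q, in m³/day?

Convert K: 0.000103 m/s × 86400 = 8.899 m/day.
Hydraulic gradient i = (58.90 − 58.19) / 1300 = 0.71 / 1300 = 0.0005462.
Darcy's law: Q = K · A · i = 8.899 × 2360 × 0.0005462 = 11.47 m³/day.

11.5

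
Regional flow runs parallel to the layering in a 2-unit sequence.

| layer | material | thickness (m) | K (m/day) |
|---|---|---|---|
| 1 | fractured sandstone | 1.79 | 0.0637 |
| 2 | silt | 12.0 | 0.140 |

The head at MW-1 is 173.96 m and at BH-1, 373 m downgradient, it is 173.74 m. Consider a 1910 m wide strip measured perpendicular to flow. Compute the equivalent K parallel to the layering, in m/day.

Flow is parallel to layering, so each bed carries its own Darcy discharge and the transmissivities add.
Σ(K_i·b_i) = 0.0637×1.79 + 0.140×12.0 = 1.794 m²/day.
Total thickness b = 13.79 m, so K_eq = Σ(K_i·b_i)/b = 0.1301 m/day.

0.130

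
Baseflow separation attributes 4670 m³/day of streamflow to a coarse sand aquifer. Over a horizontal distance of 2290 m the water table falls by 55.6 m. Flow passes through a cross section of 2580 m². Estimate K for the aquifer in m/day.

74.6

Hydraulic gradient i = Δh / L = 55.6 / 2290 = 0.02428.
From Q = K·A·i, K = Q / (A·i) = 4670 / (2580 × 0.02428) = 74.55 m/day.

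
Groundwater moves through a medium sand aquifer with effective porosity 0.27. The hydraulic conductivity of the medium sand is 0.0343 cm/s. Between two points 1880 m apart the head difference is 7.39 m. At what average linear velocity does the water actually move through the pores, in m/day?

0.431

Convert K: 0.0343 cm/s × 864 = 29.64 m/day.
Hydraulic gradient i = Δh / L = 7.39 / 1880 = 0.003931.
Darcy flux q = K · i = 29.64 × 0.003931 = 0.1165 m/day.
Seepage velocity v = q / n_e = 0.1165 / 0.27 = 0.4315 m/day.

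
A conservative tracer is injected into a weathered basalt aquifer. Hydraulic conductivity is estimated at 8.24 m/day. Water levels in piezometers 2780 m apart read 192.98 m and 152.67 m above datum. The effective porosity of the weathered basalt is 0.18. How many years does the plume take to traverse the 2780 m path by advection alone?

Hydraulic gradient i = (192.98 − 152.67) / 2780 = 40.31 / 2780 = 0.01450.
Darcy flux q = K · i = 8.240 × 0.01450 = 0.1195 m/day.
Seepage velocity v = q / n_e = 0.1195 / 0.18 = 0.6638 m/day.
Travel time t = L / v = 2780 / 0.6638 = 4188 days = 11.47 years.

11.5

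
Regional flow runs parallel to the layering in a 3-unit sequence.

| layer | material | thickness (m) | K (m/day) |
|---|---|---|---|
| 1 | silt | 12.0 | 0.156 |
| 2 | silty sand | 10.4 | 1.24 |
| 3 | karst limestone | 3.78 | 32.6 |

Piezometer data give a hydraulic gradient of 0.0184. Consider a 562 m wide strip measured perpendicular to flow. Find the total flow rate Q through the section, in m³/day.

Flow is parallel to layering, so each bed carries its own Darcy discharge and the transmissivities add.
Σ(K_i·b_i) = 0.156×12.0 + 1.24×10.4 + 32.6×3.78 = 138.0 m²/day.
Hydraulic gradient i = 0.0184.
Q = Σ(K_i·b_i) · W · i = 138.0 × 562 × 0.01840 = 1427 m³/day.

1430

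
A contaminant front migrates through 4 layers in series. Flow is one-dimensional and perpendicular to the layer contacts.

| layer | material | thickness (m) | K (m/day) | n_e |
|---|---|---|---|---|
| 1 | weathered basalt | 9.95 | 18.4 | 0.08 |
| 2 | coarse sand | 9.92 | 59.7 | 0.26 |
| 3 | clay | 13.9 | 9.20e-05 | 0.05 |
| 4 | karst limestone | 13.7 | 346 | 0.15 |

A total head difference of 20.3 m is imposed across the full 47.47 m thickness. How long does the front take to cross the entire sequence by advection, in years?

125

With flow normal to the layers, continuity requires the same specific discharge q through every layer.
Σ(b_i/K_i) = 9.95/18.4 + 9.92/59.7 + 13.9/9.20e-05 + 13.7/346 = 1.511e+05 d.
q = Δh / Σ(b_i/K_i) = 20.3 / 1.511e+05 = 0.0001344 m/day.
In each layer the seepage velocity is v_i = q/n_i, so the layer transit time is t_i = b_i·n_i / q:
  layer 1 (weathered basalt): t_1 = 9.95 × 0.08 / 0.0001344 = 5924 d
  layer 2 (coarse sand): t_2 = 9.92 × 0.26 / 0.0001344 = 19196 d
  layer 3 (clay): t_3 = 13.9 × 0.05 / 0.0001344 = 5173 d
  layer 4 (karst limestone): t_4 = 13.7 × 0.15 / 0.0001344 = 15295 d
Total t = Σ t_i = 45588 days = 124.8 years.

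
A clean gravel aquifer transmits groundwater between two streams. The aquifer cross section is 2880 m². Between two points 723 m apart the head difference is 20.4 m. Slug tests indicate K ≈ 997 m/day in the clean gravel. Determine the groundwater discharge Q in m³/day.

81000

Hydraulic gradient i = Δh / L = 20.4 / 723 = 0.02822.
Darcy's law: Q = K · A · i = 997.0 × 2880 × 0.02822 = 81018 m³/day.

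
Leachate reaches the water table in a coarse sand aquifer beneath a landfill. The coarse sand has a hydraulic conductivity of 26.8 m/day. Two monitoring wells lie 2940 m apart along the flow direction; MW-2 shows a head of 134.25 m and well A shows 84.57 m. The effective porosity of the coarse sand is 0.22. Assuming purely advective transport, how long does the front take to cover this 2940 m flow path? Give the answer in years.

3.91

Hydraulic gradient i = (134.25 − 84.57) / 2940 = 49.68 / 2940 = 0.01690.
Darcy flux q = K · i = 26.80 × 0.01690 = 0.4529 m/day.
Seepage velocity v = q / n_e = 0.4529 / 0.22 = 2.058 m/day.
Travel time t = L / v = 2940 / 2.058 = 1428 days = 3.910 years.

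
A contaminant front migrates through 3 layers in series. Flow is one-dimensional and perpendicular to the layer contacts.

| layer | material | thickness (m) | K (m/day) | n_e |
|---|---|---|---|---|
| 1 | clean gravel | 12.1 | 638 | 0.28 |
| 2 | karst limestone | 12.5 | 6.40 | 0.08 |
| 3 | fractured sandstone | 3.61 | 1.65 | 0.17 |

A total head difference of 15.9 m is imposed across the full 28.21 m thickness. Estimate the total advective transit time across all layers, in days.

1.31

With flow normal to the layers, continuity requires the same specific discharge q through every layer.
Σ(b_i/K_i) = 12.1/638 + 12.5/6.40 + 3.61/1.65 = 4.160 d.
q = Δh / Σ(b_i/K_i) = 15.9 / 4.160 = 3.822 m/day.
In each layer the seepage velocity is v_i = q/n_i, so the layer transit time is t_i = b_i·n_i / q:
  layer 1 (clean gravel): t_1 = 12.1 × 0.28 / 3.822 = 0.8864 d
  layer 2 (karst limestone): t_2 = 12.5 × 0.08 / 3.822 = 0.2616 d
  layer 3 (fractured sandstone): t_3 = 3.61 × 0.17 / 3.822 = 0.1606 d
Total t = Σ t_i = 1.309 days.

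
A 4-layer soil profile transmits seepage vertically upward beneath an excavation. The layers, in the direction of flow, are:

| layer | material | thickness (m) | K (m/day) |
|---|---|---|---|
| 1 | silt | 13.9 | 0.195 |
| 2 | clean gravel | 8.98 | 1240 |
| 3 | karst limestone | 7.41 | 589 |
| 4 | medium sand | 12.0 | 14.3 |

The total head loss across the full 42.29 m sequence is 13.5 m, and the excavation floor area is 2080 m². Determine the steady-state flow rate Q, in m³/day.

389

Flow is perpendicular to layering, so the layers act in series and the equivalent K is the thickness-weighted harmonic mean.
Total thickness L = 13.9 + 8.98 + 7.41 + 12.0 = 42.29 m.
Σ(b_i/K_i) = 13.9/0.195 + 8.98/1240 + 7.41/589 + 12.0/14.3 = 72.14 d.
K_eq = L / Σ(b_i/K_i) = 42.29 / 72.14 = 0.5862 m/day.
Q = K_eq · A · (Δh/L) = 0.5862 × 2080 × (13.5/42.29) = 389.2 m³/day.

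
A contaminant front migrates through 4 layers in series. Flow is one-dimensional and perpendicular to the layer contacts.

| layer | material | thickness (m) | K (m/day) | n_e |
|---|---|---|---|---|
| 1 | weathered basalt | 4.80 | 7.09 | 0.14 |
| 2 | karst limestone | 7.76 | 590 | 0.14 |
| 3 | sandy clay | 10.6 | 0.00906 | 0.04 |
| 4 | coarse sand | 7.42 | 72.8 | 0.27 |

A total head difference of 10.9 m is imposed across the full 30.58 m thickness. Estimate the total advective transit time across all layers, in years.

1.23

With flow normal to the layers, continuity requires the same specific discharge q through every layer.
Σ(b_i/K_i) = 4.80/7.09 + 7.76/590 + 10.6/0.00906 + 7.42/72.8 = 1171 d.
q = Δh / Σ(b_i/K_i) = 10.9 / 1171 = 0.009310 m/day.
In each layer the seepage velocity is v_i = q/n_i, so the layer transit time is t_i = b_i·n_i / q:
  layer 1 (weathered basalt): t_1 = 4.80 × 0.14 / 0.009310 = 72.18 d
  layer 2 (karst limestone): t_2 = 7.76 × 0.14 / 0.009310 = 116.7 d
  layer 3 (sandy clay): t_3 = 10.6 × 0.04 / 0.009310 = 45.54 d
  layer 4 (coarse sand): t_4 = 7.42 × 0.27 / 0.009310 = 215.2 d
Total t = Σ t_i = 449.6 days = 1.231 years.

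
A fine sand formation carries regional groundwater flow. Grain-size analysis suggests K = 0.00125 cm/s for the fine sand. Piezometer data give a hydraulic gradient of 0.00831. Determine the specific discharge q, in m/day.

0.00897

Convert K: 0.00125 cm/s × 864 = 1.080 m/day.
Hydraulic gradient i = 0.00831.
Specific discharge q = K · i = 1.080 × 0.008310 = 0.008975 m/day.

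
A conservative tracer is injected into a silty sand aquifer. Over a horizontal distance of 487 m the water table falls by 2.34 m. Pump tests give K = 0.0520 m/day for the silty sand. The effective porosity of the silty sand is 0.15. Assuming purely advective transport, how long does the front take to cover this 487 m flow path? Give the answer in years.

Hydraulic gradient i = Δh / L = 2.34 / 487 = 0.004805.
Darcy flux q = K · i = 0.05200 × 0.004805 = 0.0002499 m/day.
Seepage velocity v = q / n_e = 0.0002499 / 0.15 = 0.001666 m/day.
Travel time t = L / v = 487 / 0.001666 = 2.924e+05 days = 800.5 years.

800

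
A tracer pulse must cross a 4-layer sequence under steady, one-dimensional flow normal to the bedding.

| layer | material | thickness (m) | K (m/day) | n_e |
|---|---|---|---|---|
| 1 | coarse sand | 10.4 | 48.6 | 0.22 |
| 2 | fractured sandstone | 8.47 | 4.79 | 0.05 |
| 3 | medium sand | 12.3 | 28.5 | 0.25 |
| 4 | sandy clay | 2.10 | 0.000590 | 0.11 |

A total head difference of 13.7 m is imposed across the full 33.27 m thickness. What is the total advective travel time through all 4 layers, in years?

With flow normal to the layers, continuity requires the same specific discharge q through every layer.
Σ(b_i/K_i) = 10.4/48.6 + 8.47/4.79 + 12.3/28.5 + 2.10/0.000590 = 3562 d.
q = Δh / Σ(b_i/K_i) = 13.7 / 3562 = 0.003846 m/day.
In each layer the seepage velocity is v_i = q/n_i, so the layer transit time is t_i = b_i·n_i / q:
  layer 1 (coarse sand): t_1 = 10.4 × 0.22 / 0.003846 = 594.8 d
  layer 2 (fractured sandstone): t_2 = 8.47 × 0.05 / 0.003846 = 110.1 d
  layer 3 (medium sand): t_3 = 12.3 × 0.25 / 0.003846 = 799.4 d
  layer 4 (sandy clay): t_4 = 2.10 × 0.11 / 0.003846 = 60.06 d
Total t = Σ t_i = 1564 days = 4.283 years.

4.28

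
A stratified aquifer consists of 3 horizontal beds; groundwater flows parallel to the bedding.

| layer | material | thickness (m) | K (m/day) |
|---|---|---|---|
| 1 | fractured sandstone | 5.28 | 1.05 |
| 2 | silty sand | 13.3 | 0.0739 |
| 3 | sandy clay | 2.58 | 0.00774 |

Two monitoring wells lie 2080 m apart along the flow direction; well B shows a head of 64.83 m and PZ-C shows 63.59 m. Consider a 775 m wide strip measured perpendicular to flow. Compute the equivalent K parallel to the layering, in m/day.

0.309

Flow is parallel to layering, so each bed carries its own Darcy discharge and the transmissivities add.
Σ(K_i·b_i) = 1.05×5.28 + 0.0739×13.3 + 0.00774×2.58 = 6.547 m²/day.
Total thickness b = 21.16 m, so K_eq = Σ(K_i·b_i)/b = 0.3094 m/day.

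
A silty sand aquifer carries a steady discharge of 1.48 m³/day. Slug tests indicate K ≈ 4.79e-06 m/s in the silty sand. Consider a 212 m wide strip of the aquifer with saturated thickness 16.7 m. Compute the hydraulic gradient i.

Convert K: 4.79e-06 m/s × 86400 = 0.4139 m/day.
Cross-sectional area A = 212 × 16.7 = 3540 m².
From Q = K·A·i, i = Q / (K·A) = 1.48 / (0.4139 × 3540) = 0.001010.

0.00101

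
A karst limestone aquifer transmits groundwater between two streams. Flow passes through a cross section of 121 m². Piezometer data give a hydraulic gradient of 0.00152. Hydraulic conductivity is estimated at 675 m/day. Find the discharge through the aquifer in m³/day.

Hydraulic gradient i = 0.00152.
Darcy's law: Q = K · A · i = 675.0 × 121.0 × 0.001520 = 124.1 m³/day.

124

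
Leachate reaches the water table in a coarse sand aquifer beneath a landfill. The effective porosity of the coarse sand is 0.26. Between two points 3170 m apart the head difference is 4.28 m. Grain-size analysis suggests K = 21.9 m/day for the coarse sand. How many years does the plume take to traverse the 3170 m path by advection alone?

76.3

Hydraulic gradient i = Δh / L = 4.28 / 3170 = 0.001350.
Darcy flux q = K · i = 21.90 × 0.001350 = 0.02957 m/day.
Seepage velocity v = q / n_e = 0.02957 / 0.26 = 0.1137 m/day.
Travel time t = L / v = 3170 / 0.1137 = 27874 days = 76.32 years.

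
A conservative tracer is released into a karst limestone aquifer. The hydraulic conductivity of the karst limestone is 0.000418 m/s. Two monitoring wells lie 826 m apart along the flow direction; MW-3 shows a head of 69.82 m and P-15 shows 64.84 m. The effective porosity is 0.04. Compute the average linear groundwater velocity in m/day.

5.44

Convert K: 0.000418 m/s × 86400 = 36.12 m/day.
Hydraulic gradient i = (69.82 − 64.84) / 826 = 4.98 / 826 = 0.006029.
Darcy flux q = K · i = 36.12 × 0.006029 = 0.2177 m/day.
Seepage velocity v = q / n_e = 0.2177 / 0.04 = 5.444 m/day.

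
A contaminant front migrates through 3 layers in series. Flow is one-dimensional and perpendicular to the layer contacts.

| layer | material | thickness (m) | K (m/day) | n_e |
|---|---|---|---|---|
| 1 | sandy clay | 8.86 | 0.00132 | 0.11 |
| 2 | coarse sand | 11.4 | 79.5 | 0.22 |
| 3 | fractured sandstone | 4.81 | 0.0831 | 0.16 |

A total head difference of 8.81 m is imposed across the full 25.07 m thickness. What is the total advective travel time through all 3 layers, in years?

With flow normal to the layers, continuity requires the same specific discharge q through every layer.
Σ(b_i/K_i) = 8.86/0.00132 + 11.4/79.5 + 4.81/0.0831 = 6770 d.
q = Δh / Σ(b_i/K_i) = 8.81 / 6770 = 0.001301 m/day.
In each layer the seepage velocity is v_i = q/n_i, so the layer transit time is t_i = b_i·n_i / q:
  layer 1 (sandy clay): t_1 = 8.86 × 0.11 / 0.001301 = 748.9 d
  layer 2 (coarse sand): t_2 = 11.4 × 0.22 / 0.001301 = 1927 d
  layer 3 (fractured sandstone): t_3 = 4.81 × 0.16 / 0.001301 = 591.4 d
Total t = Σ t_i = 3268 days = 8.946 years.

8.95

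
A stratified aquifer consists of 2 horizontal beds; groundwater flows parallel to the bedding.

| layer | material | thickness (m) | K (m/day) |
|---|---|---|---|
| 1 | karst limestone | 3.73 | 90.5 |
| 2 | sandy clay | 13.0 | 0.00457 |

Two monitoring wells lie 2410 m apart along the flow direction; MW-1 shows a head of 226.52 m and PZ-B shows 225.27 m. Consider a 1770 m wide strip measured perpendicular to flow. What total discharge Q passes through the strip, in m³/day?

Flow is parallel to layering, so each bed carries its own Darcy discharge and the transmissivities add.
Σ(K_i·b_i) = 90.5×3.73 + 0.00457×13.0 = 337.6 m²/day.
Hydraulic gradient i = (226.52 − 225.27) / 2410 = 1.25 / 2410 = 0.0005187.
Q = Σ(K_i·b_i) · W · i = 337.6 × 1770 × 0.0005187 = 310.0 m³/day.

310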